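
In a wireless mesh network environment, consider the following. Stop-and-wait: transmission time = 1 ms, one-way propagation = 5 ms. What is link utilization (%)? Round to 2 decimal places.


Given: Ttrans = 1 ms, Tprop = 5 ms
RTT = 2 * Tprop = 2 * 5 = 10 ms
U = Ttrans / (Ttrans + RTT)
U = 1 / (1 + 10)
U = 1 / 11 = 0.090909
U% = 9.09%

9.09


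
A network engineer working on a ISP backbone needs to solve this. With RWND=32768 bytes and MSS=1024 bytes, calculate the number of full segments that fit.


Given: RWND = 32768 bytes, MSS = 1024 bytes
Full segments = floor(RWND / MSS)
Full segments = floor(32768 / 1024)
Full segments = floor(32.0) = 32

32


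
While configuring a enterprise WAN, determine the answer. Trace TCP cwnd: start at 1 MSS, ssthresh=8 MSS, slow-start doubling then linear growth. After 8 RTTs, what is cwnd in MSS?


RTT 0: cwnd = 1 MSS (initial)
RTT 1: cwnd = 2 MSS (slow start, doubled)
RTT 2: cwnd = 4 MSS (slow start, doubled)
RTT 3: cwnd = 8 MSS (slow start, doubled)
RTT 4: cwnd = 9 MSS (congestion avoidance, +1)
RTT 5: cwnd = 10 MSS (congestion avoidance, +1)
RTT 6: cwnd = 11 MSS (congestion avoidance, +1)
RTT 7: cwnd = 12 MSS (congestion avoidance, +1)
RTT 8: cwnd = 13 MSS (congestion avoidance, +1)

13


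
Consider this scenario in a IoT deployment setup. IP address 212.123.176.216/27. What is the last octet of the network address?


Given: IP = 212.123.176.216, prefix = /27
Subnet mask = 255.255.255.224
Last octet of IP: 216
Last octet of mask: 224
Network last octet = 216 AND 224 = 192

192


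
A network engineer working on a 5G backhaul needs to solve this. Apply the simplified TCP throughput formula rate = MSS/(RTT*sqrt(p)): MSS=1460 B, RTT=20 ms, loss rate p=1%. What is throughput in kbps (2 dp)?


Given: MSS = 1460 bytes, RTT = 20 ms, loss = 1%
RTT in seconds = 20 / 1000 = 0.02
Loss rate = 1% = 0.01
sqrt(loss) = sqrt(0.01) = 0.1
Throughput (bytes/s) = 1460 / (0.02 * 0.1) = 730000.0000
Throughput (kbps) = 730000.0000 * 8 / 1000 = 5840.000000 -> 5840.00 kbps (2 dp)

5840.00


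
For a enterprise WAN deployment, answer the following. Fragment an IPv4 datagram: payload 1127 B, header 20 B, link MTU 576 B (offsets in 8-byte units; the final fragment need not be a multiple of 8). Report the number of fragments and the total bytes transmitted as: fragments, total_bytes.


Max data per non-final fragment = floor((MTU - header)/8)*8 = floor((576 - 20)/8)*8 = floor(556/8)*8 = 552 B
Final fragment needs no 8-byte alignment: it can carry up to MTU - header = 556 B
Non-final fragments needed = ceil((payload - 556) / 552) = ceil(571/552) = ceil(1.0344) = 2
Number of fragments = 2 + 1 = 3
Fragment sizes (data): 2 * 552 B + 23 B (last, 23 <= 556 OK)
Total bytes sent = payload + n_frags * header = 1127 + 3*20 = 1127 + 60 = 1187 B

3, 1187


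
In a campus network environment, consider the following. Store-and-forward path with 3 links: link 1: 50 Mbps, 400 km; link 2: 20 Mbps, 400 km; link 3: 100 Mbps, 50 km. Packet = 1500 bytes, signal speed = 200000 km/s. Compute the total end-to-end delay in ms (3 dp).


Packet = 1500 bytes = 12000 bits. Store-and-forward: sum (t_trans + t_prop) per link.
Link 1: t_trans = 12000/(50*10^6) s = 0.2400 ms; t_prop = 400/200000 s = 2.0000 ms; subtotal = 2.2400 ms
Link 2: t_trans = 12000/(20*10^6) s = 0.6000 ms; t_prop = 400/200000 s = 2.0000 ms; subtotal = 2.6000 ms
Link 3: t_trans = 12000/(100*10^6) s = 0.1200 ms; t_prop = 50/200000 s = 0.2500 ms; subtotal = 0.3700 ms
End-to-end = 2.2400 + 2.6000 + 0.3700 = 5.2100 ms -> 5.210 ms (3 dp)

5.210


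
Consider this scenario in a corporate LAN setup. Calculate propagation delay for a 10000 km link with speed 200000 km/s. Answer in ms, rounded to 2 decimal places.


Given: distance = 10000 km, speed = 200000 km/s
Delay = distance / speed = 10000 / 200000 seconds
Delay in ms = 10000 * 1000 / 200000
Delay = 50.0000 ms
Rounded to 2 dp = 50.00 ms

50.00


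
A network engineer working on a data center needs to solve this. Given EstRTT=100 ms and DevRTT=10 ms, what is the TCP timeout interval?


Given: EstRTT = 100 ms, DevRTT = 10 ms
Timeout = EstRTT + 4 * DevRTT
4 * DevRTT = 4 * 10 = 40
Timeout = 100 + 40 = 140 ms

140


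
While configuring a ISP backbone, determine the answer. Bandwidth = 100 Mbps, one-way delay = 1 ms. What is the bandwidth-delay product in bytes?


Given: bandwidth = 100 Mbps, delay = 1 ms
BDP in bits = 100 * 10^6 * 1 / 1000
BDP in bits = 100000
BDP in bytes = 100000 / 8 = 12500

12500


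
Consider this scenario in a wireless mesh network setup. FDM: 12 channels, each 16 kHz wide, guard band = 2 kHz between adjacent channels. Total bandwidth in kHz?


Given: 12 channels, 16 kHz each, guard = 2 kHz
Channel bandwidth = 12 * 16 = 192 kHz
Guard bands = 11 gaps * 2 kHz = 22 kHz
Total = 192 + 22 = 214 kHz

214


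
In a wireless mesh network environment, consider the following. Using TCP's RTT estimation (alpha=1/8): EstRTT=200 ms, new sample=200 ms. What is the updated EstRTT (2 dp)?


Given: EstRTT = 200 ms, SampleRTT = 200 ms, alpha = 1/8
New EstRTT = (1 - alpha) * EstRTT + alpha * SampleRTT
(7/8) * 200 = 175
(1/8) * 200 = 25
New EstRTT = 175 + 25 = 200 ms -> 200.00 ms (2 dp)

200.00


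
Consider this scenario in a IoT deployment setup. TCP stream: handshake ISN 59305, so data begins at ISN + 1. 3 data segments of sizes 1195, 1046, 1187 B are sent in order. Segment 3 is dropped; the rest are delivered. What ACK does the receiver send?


SYN uses sequence number 59305; first data byte = ISN + 1 = 59306.
Segment 1: SEQ = 59306, len = 1195 B, covers [59306, 60500]
Segment 2: SEQ = 60501, len = 1046 B, covers [60501, 61546]
Segment 3: SEQ = 61547, len = 1187 B, covers [61547, 62733] [LOST]
In-order data received: bytes [59306, 61546] (segments 1..2).
Segment 3 missing -> gap begins at byte 61547.
Cumulative ACK = next expected in-order byte = 59306 + 1195 + 1046 = 61547

61547


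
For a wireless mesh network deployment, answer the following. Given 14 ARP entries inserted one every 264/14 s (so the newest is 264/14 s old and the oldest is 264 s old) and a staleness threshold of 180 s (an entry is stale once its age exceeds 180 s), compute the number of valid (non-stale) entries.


Ages are k * 264/14 s for k = 1..14 (spacing = 18.8571 s).
Entry k is valid iff k * 264/14 <= 180 iff k <= 14 * 180 / 264 = 9.5455
n_valid = floor(9.5455) = 9
(n_stale = 14 - 9 = 5)

9


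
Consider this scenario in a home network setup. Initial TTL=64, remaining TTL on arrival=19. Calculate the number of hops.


Given: initial TTL = 64, received TTL = 19
Hops = initial TTL - received TTL
Hops = 64 - 19 = 45

45


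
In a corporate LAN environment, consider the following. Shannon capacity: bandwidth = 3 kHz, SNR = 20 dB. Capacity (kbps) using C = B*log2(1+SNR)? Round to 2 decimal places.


Given: B = 3 kHz, SNR = 20 dB
SNR linear = 10^(20/10) = 100
1 + SNR = 101
log2(101) = 6.6582114828
C = 3 * 1000 * 6.6582114828 = 19974.6344 bps
C = 19.974634 kbps -> 19.97 kbps (2 dp)

19.97


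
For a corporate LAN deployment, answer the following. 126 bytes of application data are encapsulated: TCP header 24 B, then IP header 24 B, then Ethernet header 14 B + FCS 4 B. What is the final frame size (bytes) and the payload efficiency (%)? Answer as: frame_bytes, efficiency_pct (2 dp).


TCP segment = 126 + 24 = 150 B
IP packet = 150 + 24 = 174 B
Ethernet frame = 174 + 14 + 4 = 192 B
Efficiency = app / frame = 126 / 192 = 0.656250 = 65.6250% -> 65.63% (2 dp)

192, 65.63


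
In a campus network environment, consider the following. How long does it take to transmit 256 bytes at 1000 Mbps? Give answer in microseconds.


Given: packet = 256 bytes, bandwidth = 1000 Mbps
Packet in bits = 256 * 8 = 2048 bits
Bandwidth = 1000 * 10^6 = 1000000000 bps
Time = 2048 / 1000000000 seconds
Time in us = 2048 * 10^6 / 1000000000 = 2.048

2.048


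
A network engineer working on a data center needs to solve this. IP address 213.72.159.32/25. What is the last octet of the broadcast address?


Given: IP = 213.72.159.32, prefix = /25
Host bits = 32 - 25 = 7
Network last octet = 32 AND mask = 0
Host part size = 2^7 - 1 = 127
Broadcast last octet = 0 OR 127 = 127

127


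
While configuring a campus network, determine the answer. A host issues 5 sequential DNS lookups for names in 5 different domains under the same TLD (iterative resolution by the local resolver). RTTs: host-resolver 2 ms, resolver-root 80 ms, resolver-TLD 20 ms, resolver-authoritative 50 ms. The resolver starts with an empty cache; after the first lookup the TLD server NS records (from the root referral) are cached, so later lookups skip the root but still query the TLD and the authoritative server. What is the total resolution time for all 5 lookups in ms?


Lookup 1 (cold cache): local + root + TLD + auth = 2 + 80 + 20 + 50 = 152 ms
Lookups 2..5 (TLD NS cached -> skip root; new domain -> still ask TLD and auth): local + TLD + auth = 2 + 20 + 50 = 72 ms each
Remaining 4 lookups: 4 * 72 = 288 ms
Total = 152 + 288 = 440 ms

440


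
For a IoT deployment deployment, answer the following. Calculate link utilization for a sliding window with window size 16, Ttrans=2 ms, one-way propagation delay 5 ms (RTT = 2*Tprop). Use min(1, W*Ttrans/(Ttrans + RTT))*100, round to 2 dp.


Given: W = 16, Ttrans = 2 ms, RTT = 10 ms (= 2 * Tprop, Tprop = 5 ms)
Cycle time = Ttrans + RTT = 2 + 10 = 12 ms (first packet sent until its ACK returns)
W * Ttrans = 16 * 2 = 32 ms of sending per cycle
W * Ttrans / (Ttrans + RTT) = 32 / 12 = 2.666667
U = min(1, 2.666667) = 1.000000
U% = 100.00%

100.00


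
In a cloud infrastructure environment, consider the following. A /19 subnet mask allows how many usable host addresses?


Given: subnet mask /19
Host bits = 32 - 19 = 13
Total addresses = 2^13 = 8192
Usable hosts = 8192 - 2 (network + broadcast) = 8190

8190


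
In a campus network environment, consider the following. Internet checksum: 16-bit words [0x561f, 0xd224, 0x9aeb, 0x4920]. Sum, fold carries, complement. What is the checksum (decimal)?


Given words: [0x561f, 0xd224, 0x9aeb, 0x4920]
Step 1: Sum all words
Raw sum = 22047 + 53796 + 39659 + 18720 = 134222
Step 2: Fold carry: (3150 + 2) = 3152
One's complement = ~3152 & 0xFFFF = 62383

62383


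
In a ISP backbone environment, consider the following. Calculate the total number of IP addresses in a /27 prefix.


Given: CIDR prefix /27
Host bits = 32 - 27 = 5
Total addresses = 2^5 = 32

32


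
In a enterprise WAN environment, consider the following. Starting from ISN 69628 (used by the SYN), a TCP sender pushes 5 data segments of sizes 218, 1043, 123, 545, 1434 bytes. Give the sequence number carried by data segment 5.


The SYN occupies sequence number ISN = 69628, so the first data byte is ISN + 1 = 69629.
SEQ of data segment i = (ISN + 1) + sum of payload sizes of segments 1..i-1.
Segment 1: SEQ = 69629, payload = 218 bytes
Segment 2: SEQ = 69847, payload = 1043 bytes
Segment 3: SEQ = 70890, payload = 123 bytes
Segment 4: SEQ = 71013, payload = 545 bytes
Segment 5: SEQ = 71558, payload = 1434 bytes
SEQ of segment 5 = 69629 + 218 + 1043 + 123 + 545 = 71558

71558


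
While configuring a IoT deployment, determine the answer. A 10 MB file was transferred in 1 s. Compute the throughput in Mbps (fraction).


Given: file = 10 MB, time = 1 s
File in Mb = 10 * 8 = 80 Mb
Throughput = 80 / 1 Mbps
Throughput = 80 Mbps

80


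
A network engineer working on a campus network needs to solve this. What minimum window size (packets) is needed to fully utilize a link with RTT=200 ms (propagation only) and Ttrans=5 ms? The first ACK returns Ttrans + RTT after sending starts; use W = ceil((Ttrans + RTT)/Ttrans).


Given: Ttrans = 5 ms, RTT = 200 ms (= 2 * Tprop, Tprop = 100 ms)
Time until first ACK returns = Ttrans + RTT = 5 + 200 = 205 ms
Need W * Ttrans >= Ttrans + RTT  ->  W >= (Ttrans + RTT) / Ttrans
(Ttrans + RTT) / Ttrans = 205 / 5 = 41
W_min = ceil(41) = 41

41


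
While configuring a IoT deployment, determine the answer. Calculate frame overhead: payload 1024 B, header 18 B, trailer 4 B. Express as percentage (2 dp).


Given: payload = 1024 B, header = 18 B, trailer = 4 B
Overhead bytes = header + trailer = 18 + 4 = 22
Total frame = payload + overhead = 1024 + 22 = 1046
Overhead % = 22 / 1046 * 100 = 2.1033% -> 2.10% (2 dp)

2.10


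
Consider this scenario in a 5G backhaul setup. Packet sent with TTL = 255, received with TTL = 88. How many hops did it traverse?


Given: initial TTL = 255, received TTL = 88
Hops = initial TTL - received TTL
Hops = 255 - 88 = 167

167


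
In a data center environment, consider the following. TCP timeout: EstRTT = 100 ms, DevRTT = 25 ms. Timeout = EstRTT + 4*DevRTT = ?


Given: EstRTT = 100 ms, DevRTT = 25 ms
Timeout = EstRTT + 4 * DevRTT
4 * DevRTT = 4 * 25 = 100
Timeout = 100 + 100 = 200 ms

200


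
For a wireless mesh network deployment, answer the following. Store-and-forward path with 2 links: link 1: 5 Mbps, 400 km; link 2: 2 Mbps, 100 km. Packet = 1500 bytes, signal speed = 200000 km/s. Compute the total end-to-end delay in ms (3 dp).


Packet = 1500 bytes = 12000 bits. Store-and-forward: sum (t_trans + t_prop) per link.
Link 1: t_trans = 12000/(5*10^6) s = 2.4000 ms; t_prop = 400/200000 s = 2.0000 ms; subtotal = 4.4000 ms
Link 2: t_trans = 12000/(2*10^6) s = 6.0000 ms; t_prop = 100/200000 s = 0.5000 ms; subtotal = 6.5000 ms
End-to-end = 4.4000 + 6.5000 = 10.9000 ms -> 10.900 ms (3 dp)

10.900


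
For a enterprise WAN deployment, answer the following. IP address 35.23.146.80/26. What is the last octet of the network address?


Given: IP = 35.23.146.80, prefix = /26
Subnet mask = 255.255.255.192
Last octet of IP: 80
Last octet of mask: 192
Network last octet = 80 AND 192 = 64

64


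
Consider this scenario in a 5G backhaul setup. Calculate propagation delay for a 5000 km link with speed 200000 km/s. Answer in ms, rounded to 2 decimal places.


Given: distance = 5000 km, speed = 200000 km/s
Delay = distance / speed = 5000 / 200000 seconds
Delay in ms = 5000 * 1000 / 200000
Delay = 25.0000 ms
Rounded to 2 dp = 25.00 ms

25.00


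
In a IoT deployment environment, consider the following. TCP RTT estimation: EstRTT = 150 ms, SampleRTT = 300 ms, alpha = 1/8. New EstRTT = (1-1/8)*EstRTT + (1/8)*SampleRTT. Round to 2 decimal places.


Given: EstRTT = 150 ms, SampleRTT = 300 ms, alpha = 1/8
New EstRTT = (1 - alpha) * EstRTT + alpha * SampleRTT
(7/8) * 150 = 131.25
(1/8) * 300 = 37.5
New EstRTT = 131.25 + 37.5 = 168.75 ms -> 168.75 ms (2 dp)

168.75


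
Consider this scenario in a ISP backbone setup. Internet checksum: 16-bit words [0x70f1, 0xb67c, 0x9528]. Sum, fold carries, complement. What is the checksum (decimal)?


Given words: [0x70f1, 0xb67c, 0x9528]
Step 1: Sum all words
Raw sum = 28913 + 46716 + 38184 = 113813
Step 2: Fold carry: (48277 + 1) = 48278
One's complement = ~48278 & 0xFFFF = 17257

17257


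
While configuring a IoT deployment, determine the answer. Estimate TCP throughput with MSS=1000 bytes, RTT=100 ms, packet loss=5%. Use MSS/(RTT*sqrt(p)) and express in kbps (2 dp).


Given: MSS = 1000 bytes, RTT = 100 ms, loss = 5%
RTT in seconds = 100 / 1000 = 0.1
Loss rate = 5% = 0.05
sqrt(loss) = sqrt(0.05) = 0.223606797750
Throughput (bytes/s) = 1000 / (0.1 * 0.223606797750) = 44721.3595
Throughput (kbps) = 44721.3595 * 8 / 1000 = 357.770876 -> 357.77 kbps (2 dp)

357.77


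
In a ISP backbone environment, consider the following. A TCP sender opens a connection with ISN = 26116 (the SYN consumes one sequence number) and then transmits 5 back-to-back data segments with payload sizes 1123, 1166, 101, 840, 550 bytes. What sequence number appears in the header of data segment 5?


The SYN occupies sequence number ISN = 26116, so the first data byte is ISN + 1 = 26117.
SEQ of data segment i = (ISN + 1) + sum of payload sizes of segments 1..i-1.
Segment 1: SEQ = 26117, payload = 1123 bytes
Segment 2: SEQ = 27240, payload = 1166 bytes
Segment 3: SEQ = 28406, payload = 101 bytes
Segment 4: SEQ = 28507, payload = 840 bytes
Segment 5: SEQ = 29347, payload = 550 bytes
SEQ of segment 5 = 26117 + 1123 + 1166 + 101 + 840 = 29347

29347


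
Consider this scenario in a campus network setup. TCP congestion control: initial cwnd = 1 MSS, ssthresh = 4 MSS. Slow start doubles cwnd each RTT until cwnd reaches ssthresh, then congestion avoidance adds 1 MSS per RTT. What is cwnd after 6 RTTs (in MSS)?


RTT 0: cwnd = 1 MSS (initial)
RTT 1: cwnd = 2 MSS (slow start, doubled)
RTT 2: cwnd = 4 MSS (slow start, doubled)
RTT 3: cwnd = 5 MSS (congestion avoidance, +1)
RTT 4: cwnd = 6 MSS (congestion avoidance, +1)
RTT 5: cwnd = 7 MSS (congestion avoidance, +1)
RTT 6: cwnd = 8 MSS (congestion avoidance, +1)

8


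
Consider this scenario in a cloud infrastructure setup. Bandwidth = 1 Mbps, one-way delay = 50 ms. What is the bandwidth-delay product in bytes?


Given: bandwidth = 1 Mbps, delay = 50 ms
BDP in bits = 1 * 10^6 * 50 / 1000
BDP in bits = 50000
BDP in bytes = 50000 / 8 = 6250

6250


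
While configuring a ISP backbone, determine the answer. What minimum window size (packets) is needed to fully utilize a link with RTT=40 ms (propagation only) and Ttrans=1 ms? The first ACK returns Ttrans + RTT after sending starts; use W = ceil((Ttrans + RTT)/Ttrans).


Given: Ttrans = 1 ms, RTT = 40 ms (= 2 * Tprop, Tprop = 20 ms)
Time until first ACK returns = Ttrans + RTT = 1 + 40 = 41 ms
Need W * Ttrans >= Ttrans + RTT  ->  W >= (Ttrans + RTT) / Ttrans
(Ttrans + RTT) / Ttrans = 41 / 1 = 41
W_min = ceil(41) = 41

41


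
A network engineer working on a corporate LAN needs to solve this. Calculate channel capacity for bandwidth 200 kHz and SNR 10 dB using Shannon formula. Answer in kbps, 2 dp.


Given: B = 200 kHz, SNR = 10 dB
SNR linear = 10^(10/10) = 10
1 + SNR = 11
log2(11) = 3.4594316186
C = 200 * 1000 * 3.4594316186 = 691886.3237 bps
C = 691.886324 kbps -> 691.89 kbps (2 dp)

691.89


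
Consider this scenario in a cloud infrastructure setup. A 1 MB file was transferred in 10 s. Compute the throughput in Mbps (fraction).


Given: file = 1 MB, time = 10 s
File in Mb = 1 * 8 = 8 Mb
Throughput = 8 / 10 Mbps
Throughput = 4/5 Mbps

4/5


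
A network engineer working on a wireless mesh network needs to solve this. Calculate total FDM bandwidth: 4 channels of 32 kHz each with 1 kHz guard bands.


Given: 4 channels, 32 kHz each, guard = 1 kHz
Channel bandwidth = 4 * 32 = 128 kHz
Guard bands = 3 gaps * 1 kHz = 3 kHz
Total = 128 + 3 = 131 kHz

131


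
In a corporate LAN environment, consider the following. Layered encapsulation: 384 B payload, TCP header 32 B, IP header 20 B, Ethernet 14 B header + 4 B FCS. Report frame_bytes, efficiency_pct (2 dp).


TCP segment = 384 + 32 = 416 B
IP packet = 416 + 20 = 436 B
Ethernet frame = 436 + 14 + 4 = 454 B
Efficiency = app / frame = 384 / 454 = 0.845815 = 84.5815% -> 84.58% (2 dp)

454, 84.58


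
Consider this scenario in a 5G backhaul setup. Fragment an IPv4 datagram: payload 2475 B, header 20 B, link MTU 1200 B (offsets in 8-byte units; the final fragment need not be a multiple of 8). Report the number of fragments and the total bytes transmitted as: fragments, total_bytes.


Max data per non-final fragment = floor((MTU - header)/8)*8 = floor((1200 - 20)/8)*8 = floor(1180/8)*8 = 1176 B
Final fragment needs no 8-byte alignment: it can carry up to MTU - header = 1180 B
Non-final fragments needed = ceil((payload - 1180) / 1176) = ceil(1295/1176) = ceil(1.1012) = 2
Number of fragments = 2 + 1 = 3
Fragment sizes (data): 2 * 1176 B + 123 B (last, 123 <= 1180 OK)
Total bytes sent = payload + n_frags * header = 2475 + 3*20 = 2475 + 60 = 2535 B

3, 2535


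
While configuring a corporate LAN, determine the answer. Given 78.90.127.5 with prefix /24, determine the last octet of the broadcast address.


Given: IP = 78.90.127.5, prefix = /24
Host bits = 32 - 24 = 8
Network last octet = 5 AND mask = 0
Host part size = 2^8 - 1 = 255
Broadcast last octet = 0 OR 255 = 255

255


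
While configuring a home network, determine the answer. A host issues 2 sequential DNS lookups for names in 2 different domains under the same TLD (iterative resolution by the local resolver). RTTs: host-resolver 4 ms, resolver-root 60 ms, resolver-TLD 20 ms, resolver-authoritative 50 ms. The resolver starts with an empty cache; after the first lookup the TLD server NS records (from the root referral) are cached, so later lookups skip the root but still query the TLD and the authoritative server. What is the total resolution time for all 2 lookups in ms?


Lookup 1 (cold cache): local + root + TLD + auth = 4 + 60 + 20 + 50 = 134 ms
Lookups 2..2 (TLD NS cached -> skip root; new domain -> still ask TLD and auth): local + TLD + auth = 4 + 20 + 50 = 74 ms each
Remaining 1 lookups: 1 * 74 = 74 ms
Total = 134 + 74 = 208 ms

208


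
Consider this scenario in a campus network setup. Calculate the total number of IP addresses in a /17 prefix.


Given: CIDR prefix /17
Host bits = 32 - 17 = 15
Total addresses = 2^15 = 32768

32768


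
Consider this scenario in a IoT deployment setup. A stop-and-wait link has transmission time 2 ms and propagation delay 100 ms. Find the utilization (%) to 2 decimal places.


Given: Ttrans = 2 ms, Tprop = 100 ms
RTT = 2 * Tprop = 2 * 100 = 200 ms
U = Ttrans / (Ttrans + RTT)
U = 2 / (2 + 200)
U = 2 / 202 = 0.009901
U% = 0.99%

0.99


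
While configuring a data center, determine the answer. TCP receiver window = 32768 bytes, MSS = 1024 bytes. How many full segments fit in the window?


Given: RWND = 32768 bytes, MSS = 1024 bytes
Full segments = floor(RWND / MSS)
Full segments = floor(32768 / 1024)
Full segments = floor(32.0) = 32

32


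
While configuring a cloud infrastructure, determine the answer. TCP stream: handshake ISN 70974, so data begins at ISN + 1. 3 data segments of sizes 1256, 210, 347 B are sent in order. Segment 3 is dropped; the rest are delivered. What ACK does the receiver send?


SYN uses sequence number 70974; first data byte = ISN + 1 = 70975.
Segment 1: SEQ = 70975, len = 1256 B, covers [70975, 72230]
Segment 2: SEQ = 72231, len = 210 B, covers [72231, 72440]
Segment 3: SEQ = 72441, len = 347 B, covers [72441, 72787] [LOST]
In-order data received: bytes [70975, 72440] (segments 1..2).
Segment 3 missing -> gap begins at byte 72441.
Cumulative ACK = next expected in-order byte = 70975 + 1256 + 210 = 72441

72441


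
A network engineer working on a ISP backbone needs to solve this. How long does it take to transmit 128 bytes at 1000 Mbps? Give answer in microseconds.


Given: packet = 128 bytes, bandwidth = 1000 Mbps
Packet in bits = 128 * 8 = 1024 bits
Bandwidth = 1000 * 10^6 = 1000000000 bps
Time = 1024 / 1000000000 seconds
Time in us = 1024 * 10^6 / 1000000000 = 1.024

1.024


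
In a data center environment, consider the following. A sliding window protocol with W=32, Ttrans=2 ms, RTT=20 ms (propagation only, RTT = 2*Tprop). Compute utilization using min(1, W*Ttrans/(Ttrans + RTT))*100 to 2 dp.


Given: W = 32, Ttrans = 2 ms, RTT = 20 ms (= 2 * Tprop, Tprop = 10 ms)
Cycle time = Ttrans + RTT = 2 + 20 = 22 ms (first packet sent until its ACK returns)
W * Ttrans = 32 * 2 = 64 ms of sending per cycle
W * Ttrans / (Ttrans + RTT) = 64 / 22 = 2.909091
U = min(1, 2.909091) = 1.000000
U% = 100.00%

100.00


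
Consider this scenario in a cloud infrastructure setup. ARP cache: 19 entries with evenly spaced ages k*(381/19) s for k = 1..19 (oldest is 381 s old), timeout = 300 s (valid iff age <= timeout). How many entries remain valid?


Ages are k * 381/19 s for k = 1..19 (spacing = 20.0526 s).
Entry k is valid iff k * 381/19 <= 300 iff k <= 19 * 300 / 381 = 14.9606
n_valid = floor(14.9606) = 14
(n_stale = 19 - 14 = 5)

14


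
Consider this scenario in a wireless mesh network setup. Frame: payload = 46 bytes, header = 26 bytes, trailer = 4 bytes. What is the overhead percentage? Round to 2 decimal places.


Given: payload = 46 B, header = 26 B, trailer = 4 B
Overhead bytes = header + trailer = 26 + 4 = 30
Total frame = payload + overhead = 46 + 30 = 76
Overhead % = 30 / 76 * 100 = 39.4737% -> 39.47% (2 dp)

39.47


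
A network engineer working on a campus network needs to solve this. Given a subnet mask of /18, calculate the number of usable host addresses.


Given: subnet mask /18
Host bits = 32 - 18 = 14
Total addresses = 2^14 = 16384
Usable hosts = 16384 - 2 (network + broadcast) = 16382

16382


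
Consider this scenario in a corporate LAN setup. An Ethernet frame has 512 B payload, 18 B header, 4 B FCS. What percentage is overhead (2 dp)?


Given: payload = 512 B, header = 18 B, trailer = 4 B
Overhead bytes = header + trailer = 18 + 4 = 22
Total frame = payload + overhead = 512 + 22 = 534
Overhead % = 22 / 534 * 100 = 4.1199% -> 4.12% (2 dp)

4.12


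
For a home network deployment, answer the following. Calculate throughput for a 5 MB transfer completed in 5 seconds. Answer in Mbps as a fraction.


Given: file = 5 MB, time = 5 s
File in Mb = 5 * 8 = 40 Mb
Throughput = 40 / 5 Mbps
Throughput = 8 Mbps

8


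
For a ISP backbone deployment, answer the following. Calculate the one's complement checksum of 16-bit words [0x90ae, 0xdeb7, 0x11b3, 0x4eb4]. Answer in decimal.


Given words: [0x90ae, 0xdeb7, 0x11b3, 0x4eb4]
Step 1: Sum all words
Raw sum = 37038 + 57015 + 4531 + 20148 = 118732
Step 2: Fold carry: (53196 + 1) = 53197
One's complement = ~53197 & 0xFFFF = 12338

12338


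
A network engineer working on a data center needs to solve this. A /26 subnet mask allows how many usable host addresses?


Given: subnet mask /26
Host bits = 32 - 26 = 6
Total addresses = 2^6 = 64
Usable hosts = 64 - 2 (network + broadcast) = 62

62


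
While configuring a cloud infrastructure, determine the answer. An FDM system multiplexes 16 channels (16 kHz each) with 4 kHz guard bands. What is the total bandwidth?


Given: 16 channels, 16 kHz each, guard = 4 kHz
Channel bandwidth = 16 * 16 = 256 kHz
Guard bands = 15 gaps * 4 kHz = 60 kHz
Total = 256 + 60 = 316 kHz

316


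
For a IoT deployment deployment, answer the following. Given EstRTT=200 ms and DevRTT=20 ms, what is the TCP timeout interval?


Given: EstRTT = 200 ms, DevRTT = 20 ms
Timeout = EstRTT + 4 * DevRTT
4 * DevRTT = 4 * 20 = 80
Timeout = 200 + 80 = 280 ms

280


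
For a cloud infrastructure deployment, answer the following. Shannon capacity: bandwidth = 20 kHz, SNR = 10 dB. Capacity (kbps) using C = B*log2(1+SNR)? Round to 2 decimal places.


Given: B = 20 kHz, SNR = 10 dB
SNR linear = 10^(10/10) = 10
1 + SNR = 11
log2(11) = 3.4594316186
C = 20 * 1000 * 3.4594316186 = 69188.6324 bps
C = 69.188632 kbps -> 69.19 kbps (2 dp)

69.19


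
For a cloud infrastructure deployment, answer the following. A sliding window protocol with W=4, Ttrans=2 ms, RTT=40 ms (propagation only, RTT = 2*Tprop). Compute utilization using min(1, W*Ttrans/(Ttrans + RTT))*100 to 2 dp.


Given: W = 4, Ttrans = 2 ms, RTT = 40 ms (= 2 * Tprop, Tprop = 20 ms)
Cycle time = Ttrans + RTT = 2 + 40 = 42 ms (first packet sent until its ACK returns)
W * Ttrans = 4 * 2 = 8 ms of sending per cycle
W * Ttrans / (Ttrans + RTT) = 8 / 42 = 0.190476
U = min(1, 0.190476) = 0.190476
U% = 19.05%

19.05


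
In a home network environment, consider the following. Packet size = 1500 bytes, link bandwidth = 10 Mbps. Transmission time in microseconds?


Given: packet = 1500 bytes, bandwidth = 10 Mbps
Packet in bits = 1500 * 8 = 12000 bits
Bandwidth = 10 * 10^6 = 10000000 bps
Time = 12000 / 10000000 seconds
Time in us = 12000 * 10^6 / 10000000 = 1200

1200


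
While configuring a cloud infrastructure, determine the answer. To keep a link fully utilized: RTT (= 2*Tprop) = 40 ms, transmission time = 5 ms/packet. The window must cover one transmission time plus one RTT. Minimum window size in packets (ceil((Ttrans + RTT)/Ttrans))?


Given: Ttrans = 5 ms, RTT = 40 ms (= 2 * Tprop, Tprop = 20 ms)
Time until first ACK returns = Ttrans + RTT = 5 + 40 = 45 ms
Need W * Ttrans >= Ttrans + RTT  ->  W >= (Ttrans + RTT) / Ttrans
(Ttrans + RTT) / Ttrans = 45 / 5 = 9
W_min = ceil(9) = 9

9


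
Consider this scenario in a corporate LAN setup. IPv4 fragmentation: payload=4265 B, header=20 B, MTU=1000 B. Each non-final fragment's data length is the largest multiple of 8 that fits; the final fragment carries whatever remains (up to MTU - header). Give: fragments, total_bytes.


Max data per non-final fragment = floor((MTU - header)/8)*8 = floor((1000 - 20)/8)*8 = floor(980/8)*8 = 976 B
Final fragment needs no 8-byte alignment: it can carry up to MTU - header = 980 B
Non-final fragments needed = ceil((payload - 980) / 976) = ceil(3285/976) = ceil(3.3658) = 4
Number of fragments = 4 + 1 = 5
Fragment sizes (data): 4 * 976 B + 361 B (last, 361 <= 980 OK)
Total bytes sent = payload + n_frags * header = 4265 + 5*20 = 4265 + 100 = 4365 B

5, 4365


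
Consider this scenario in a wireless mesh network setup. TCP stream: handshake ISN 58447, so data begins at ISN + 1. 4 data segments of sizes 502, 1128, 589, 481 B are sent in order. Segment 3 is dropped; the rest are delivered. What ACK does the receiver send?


SYN uses sequence number 58447; first data byte = ISN + 1 = 58448.
Segment 1: SEQ = 58448, len = 502 B, covers [58448, 58949]
Segment 2: SEQ = 58950, len = 1128 B, covers [58950, 60077]
Segment 3: SEQ = 60078, len = 589 B, covers [60078, 60666] [LOST]
Segment 4: SEQ = 60667, len = 481 B, covers [60667, 61147]
In-order data received: bytes [58448, 60077] (segments 1..2).
Segment 3 missing -> gap begins at byte 60078; later segments buffered out of order.
Cumulative ACK = next expected in-order byte = 58448 + 502 + 1128 = 60078

60078


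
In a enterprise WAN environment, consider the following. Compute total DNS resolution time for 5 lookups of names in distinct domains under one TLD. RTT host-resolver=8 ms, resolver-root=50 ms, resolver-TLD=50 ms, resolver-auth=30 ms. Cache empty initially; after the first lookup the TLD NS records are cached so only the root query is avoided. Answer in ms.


Lookup 1 (cold cache): local + root + TLD + auth = 8 + 50 + 50 + 30 = 138 ms
Lookups 2..5 (TLD NS cached -> skip root; new domain -> still ask TLD and auth): local + TLD + auth = 8 + 50 + 30 = 88 ms each
Remaining 4 lookups: 4 * 88 = 352 ms
Total = 138 + 352 = 490 ms

490


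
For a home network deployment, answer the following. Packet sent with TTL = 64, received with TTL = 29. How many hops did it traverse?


Given: initial TTL = 64, received TTL = 29
Hops = initial TTL - received TTL
Hops = 64 - 29 = 35

35


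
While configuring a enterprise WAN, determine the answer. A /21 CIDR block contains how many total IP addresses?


Given: CIDR prefix /21
Host bits = 32 - 21 = 11
Total addresses = 2^11 = 2048

2048


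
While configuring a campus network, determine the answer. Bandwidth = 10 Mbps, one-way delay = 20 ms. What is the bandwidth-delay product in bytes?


Given: bandwidth = 10 Mbps, delay = 20 ms
BDP in bits = 10 * 10^6 * 20 / 1000
BDP in bits = 200000
BDP in bytes = 200000 / 8 = 25000

25000


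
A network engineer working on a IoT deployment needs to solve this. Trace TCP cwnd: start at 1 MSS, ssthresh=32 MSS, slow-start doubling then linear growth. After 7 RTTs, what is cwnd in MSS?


RTT 0: cwnd = 1 MSS (initial)
RTT 1: cwnd = 2 MSS (slow start, doubled)
RTT 2: cwnd = 4 MSS (slow start, doubled)
RTT 3: cwnd = 8 MSS (slow start, doubled)
RTT 4: cwnd = 16 MSS (slow start, doubled)
RTT 5: cwnd = 32 MSS (slow start, doubled)
RTT 6: cwnd = 33 MSS (congestion avoidance, +1)
RTT 7: cwnd = 34 MSS (congestion avoidance, +1)

34


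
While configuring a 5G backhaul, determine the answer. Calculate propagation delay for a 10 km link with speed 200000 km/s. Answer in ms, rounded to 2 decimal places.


Given: distance = 10 km, speed = 200000 km/s
Delay = distance / speed = 10 / 200000 seconds
Delay in ms = 10 * 1000 / 200000
Delay = 0.0500 ms
Rounded to 2 dp = 0.05 ms

0.05


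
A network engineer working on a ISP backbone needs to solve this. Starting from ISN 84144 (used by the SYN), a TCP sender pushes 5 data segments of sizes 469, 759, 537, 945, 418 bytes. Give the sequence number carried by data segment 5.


The SYN occupies sequence number ISN = 84144, so the first data byte is ISN + 1 = 84145.
SEQ of data segment i = (ISN + 1) + sum of payload sizes of segments 1..i-1.
Segment 1: SEQ = 84145, payload = 469 bytes
Segment 2: SEQ = 84614, payload = 759 bytes
Segment 3: SEQ = 85373, payload = 537 bytes
Segment 4: SEQ = 85910, payload = 945 bytes
Segment 5: SEQ = 86855, payload = 418 bytes
SEQ of segment 5 = 84145 + 469 + 759 + 537 + 945 = 86855

86855


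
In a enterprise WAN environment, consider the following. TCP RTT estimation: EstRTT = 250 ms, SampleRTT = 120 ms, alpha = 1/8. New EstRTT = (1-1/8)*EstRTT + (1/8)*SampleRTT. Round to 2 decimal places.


Given: EstRTT = 250 ms, SampleRTT = 120 ms, alpha = 1/8
New EstRTT = (1 - alpha) * EstRTT + alpha * SampleRTT
(7/8) * 250 = 218.75
(1/8) * 120 = 15
New EstRTT = 218.75 + 15 = 233.75 ms -> 233.75 ms (2 dp)

233.75


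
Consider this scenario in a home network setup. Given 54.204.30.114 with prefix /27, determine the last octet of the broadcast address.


Given: IP = 54.204.30.114, prefix = /27
Host bits = 32 - 27 = 5
Network last octet = 114 AND mask = 96
Host part size = 2^5 - 1 = 31
Broadcast last octet = 96 OR 31 = 127

127


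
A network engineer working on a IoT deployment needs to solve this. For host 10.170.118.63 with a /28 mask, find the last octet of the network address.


Given: IP = 10.170.118.63, prefix = /28
Subnet mask = 255.255.255.240
Last octet of IP: 63
Last octet of mask: 240
Network last octet = 63 AND 240 = 48

48


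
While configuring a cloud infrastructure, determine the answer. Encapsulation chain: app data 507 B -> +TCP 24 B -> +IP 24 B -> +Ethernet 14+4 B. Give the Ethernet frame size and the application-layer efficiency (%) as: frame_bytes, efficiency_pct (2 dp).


TCP segment = 507 + 24 = 531 B
IP packet = 531 + 24 = 555 B
Ethernet frame = 555 + 14 + 4 = 573 B
Efficiency = app / frame = 507 / 573 = 0.884817 = 88.4817% -> 88.48% (2 dp)

573, 88.48


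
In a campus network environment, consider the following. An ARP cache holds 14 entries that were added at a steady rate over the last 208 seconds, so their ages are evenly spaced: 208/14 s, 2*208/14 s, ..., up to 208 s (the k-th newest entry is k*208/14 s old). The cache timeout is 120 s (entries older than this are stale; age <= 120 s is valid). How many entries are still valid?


Ages are k * 208/14 s for k = 1..14 (spacing = 14.8571 s).
Entry k is valid iff k * 208/14 <= 120 iff k <= 14 * 120 / 208 = 8.0769
n_valid = floor(8.0769) = 8
(n_stale = 14 - 8 = 6)

8


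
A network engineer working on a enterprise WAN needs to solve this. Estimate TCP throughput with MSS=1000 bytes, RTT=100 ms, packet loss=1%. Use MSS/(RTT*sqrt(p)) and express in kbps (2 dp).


Given: MSS = 1000 bytes, RTT = 100 ms, loss = 1%
RTT in seconds = 100 / 1000 = 0.1
Loss rate = 1% = 0.01
sqrt(loss) = sqrt(0.01) = 0.1
Throughput (bytes/s) = 1000 / (0.1 * 0.1) = 100000.0000
Throughput (kbps) = 100000.0000 * 8 / 1000 = 800.000000 -> 800.00 kbps (2 dp)

800.00


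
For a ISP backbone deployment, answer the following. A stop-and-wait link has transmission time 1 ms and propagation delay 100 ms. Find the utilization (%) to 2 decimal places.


Given: Ttrans = 1 ms, Tprop = 100 ms
RTT = 2 * Tprop = 2 * 100 = 200 ms
U = Ttrans / (Ttrans + RTT)
U = 1 / (1 + 200)
U = 1 / 201 = 0.004975
U% = 0.50%

0.50


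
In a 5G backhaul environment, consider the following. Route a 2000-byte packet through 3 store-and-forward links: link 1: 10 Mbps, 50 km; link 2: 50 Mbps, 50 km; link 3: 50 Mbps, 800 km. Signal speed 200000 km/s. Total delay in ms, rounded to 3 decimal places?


Packet = 2000 bytes = 16000 bits. Store-and-forward: sum (t_trans + t_prop) per link.
Link 1: t_trans = 16000/(10*10^6) s = 1.6000 ms; t_prop = 50/200000 s = 0.2500 ms; subtotal = 1.8500 ms
Link 2: t_trans = 16000/(50*10^6) s = 0.3200 ms; t_prop = 50/200000 s = 0.2500 ms; subtotal = 0.5700 ms
Link 3: t_trans = 16000/(50*10^6) s = 0.3200 ms; t_prop = 800/200000 s = 4.0000 ms; subtotal = 4.3200 ms
End-to-end = 1.8500 + 0.5700 + 4.3200 = 6.7400 ms -> 6.740 ms (3 dp)

6.740


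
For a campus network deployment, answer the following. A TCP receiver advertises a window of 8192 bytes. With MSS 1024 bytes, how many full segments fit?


Given: RWND = 8192 bytes, MSS = 1024 bytes
Full segments = floor(RWND / MSS)
Full segments = floor(8192 / 1024)
Full segments = floor(8.0) = 8

8


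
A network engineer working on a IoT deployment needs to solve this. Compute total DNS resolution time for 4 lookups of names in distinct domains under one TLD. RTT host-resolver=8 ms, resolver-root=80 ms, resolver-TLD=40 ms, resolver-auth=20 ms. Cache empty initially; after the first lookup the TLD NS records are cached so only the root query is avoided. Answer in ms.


Lookup 1 (cold cache): local + root + TLD + auth = 8 + 80 + 40 + 20 = 148 ms
Lookups 2..4 (TLD NS cached -> skip root; new domain -> still ask TLD and auth): local + TLD + auth = 8 + 40 + 20 = 68 ms each
Remaining 3 lookups: 3 * 68 = 204 ms
Total = 148 + 204 = 352 ms

352


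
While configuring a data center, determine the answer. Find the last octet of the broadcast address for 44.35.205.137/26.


Given: IP = 44.35.205.137, prefix = /26
Host bits = 32 - 26 = 6
Network last octet = 137 AND mask = 128
Host part size = 2^6 - 1 = 63
Broadcast last octet = 128 OR 63 = 191

191


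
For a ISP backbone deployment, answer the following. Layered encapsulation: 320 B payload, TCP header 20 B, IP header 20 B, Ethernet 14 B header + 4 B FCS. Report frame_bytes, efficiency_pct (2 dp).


TCP segment = 320 + 20 = 340 B
IP packet = 340 + 20 = 360 B
Ethernet frame = 360 + 14 + 4 = 378 B
Efficiency = app / frame = 320 / 378 = 0.846561 = 84.6561% -> 84.66% (2 dp)

378, 84.66


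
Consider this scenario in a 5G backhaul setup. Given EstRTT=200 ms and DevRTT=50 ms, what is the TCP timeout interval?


Given: EstRTT = 200 ms, DevRTT = 50 ms
Timeout = EstRTT + 4 * DevRTT
4 * DevRTT = 4 * 50 = 200
Timeout = 200 + 200 = 400 ms

400


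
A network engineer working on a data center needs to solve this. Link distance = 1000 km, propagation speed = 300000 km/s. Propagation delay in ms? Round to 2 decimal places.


Given: distance = 1000 km, speed = 300000 km/s
Delay = distance / speed = 1000 / 300000 seconds
Delay in ms = 1000 * 1000 / 300000
Delay = 3.3333 ms
Rounded to 2 dp = 3.33 ms

3.33


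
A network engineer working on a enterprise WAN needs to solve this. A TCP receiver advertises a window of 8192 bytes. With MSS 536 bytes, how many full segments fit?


Given: RWND = 8192 bytes, MSS = 536 bytes
Full segments = floor(RWND / MSS)
Full segments = floor(8192 / 536)
Full segments = floor(15.2836) = 15

15


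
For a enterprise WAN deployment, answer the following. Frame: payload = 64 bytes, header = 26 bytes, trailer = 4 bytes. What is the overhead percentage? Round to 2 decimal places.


Given: payload = 64 B, header = 26 B, trailer = 4 B
Overhead bytes = header + trailer = 26 + 4 = 30
Total frame = payload + overhead = 64 + 30 = 94
Overhead % = 30 / 94 * 100 = 31.9149% -> 31.91% (2 dp)

31.91


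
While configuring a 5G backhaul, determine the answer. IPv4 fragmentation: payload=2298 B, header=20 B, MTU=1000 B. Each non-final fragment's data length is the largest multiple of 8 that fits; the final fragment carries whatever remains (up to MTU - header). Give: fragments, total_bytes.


Max data per non-final fragment = floor((MTU - header)/8)*8 = floor((1000 - 20)/8)*8 = floor(980/8)*8 = 976 B
Final fragment needs no 8-byte alignment: it can carry up to MTU - header = 980 B
Non-final fragments needed = ceil((payload - 980) / 976) = ceil(1318/976) = ceil(1.3504) = 2
Number of fragments = 2 + 1 = 3
Fragment sizes (data): 2 * 976 B + 346 B (last, 346 <= 980 OK)
Total bytes sent = payload + n_frags * header = 2298 + 3*20 = 2298 + 60 = 2358 B

3, 2358
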